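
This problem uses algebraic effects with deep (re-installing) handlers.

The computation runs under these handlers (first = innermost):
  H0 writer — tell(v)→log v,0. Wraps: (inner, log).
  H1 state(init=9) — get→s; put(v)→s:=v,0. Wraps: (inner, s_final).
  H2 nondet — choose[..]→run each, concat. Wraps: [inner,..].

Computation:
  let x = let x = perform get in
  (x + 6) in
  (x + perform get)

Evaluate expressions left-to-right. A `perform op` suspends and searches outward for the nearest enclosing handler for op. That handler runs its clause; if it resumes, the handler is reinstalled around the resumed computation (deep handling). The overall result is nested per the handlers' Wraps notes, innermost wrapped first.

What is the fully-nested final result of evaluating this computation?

Working:
get @ H1 ⇒ 9
get @ H1 ⇒ 9
H0 returns (24, ())
H1 returns ((24, ()), 9)
H2 returns [((24, ()), 9)]
= [((24, ()), 9)]

Answer: [((24, ()), 9)]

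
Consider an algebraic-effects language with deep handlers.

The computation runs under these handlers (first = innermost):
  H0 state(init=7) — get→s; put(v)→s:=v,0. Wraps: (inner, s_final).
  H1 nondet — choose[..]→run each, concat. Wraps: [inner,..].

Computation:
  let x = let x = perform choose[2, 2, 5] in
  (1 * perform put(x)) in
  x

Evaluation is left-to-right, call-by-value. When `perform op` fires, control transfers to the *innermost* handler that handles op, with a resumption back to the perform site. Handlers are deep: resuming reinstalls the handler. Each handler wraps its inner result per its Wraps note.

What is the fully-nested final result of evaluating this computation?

Answer: [(0, 2), (0, 2), (0, 5)]

Evaluation trace:
choose[2, 2, 5] @ H1
  branch[0] choose=2:
    put(2) @ H0 ⇒ s:=2
    H0 returns (0, 2)
    H1 returns [(0, 2)]
  branch[1] choose=2:
    put(2) @ H0 ⇒ s:=2
    H0 returns (0, 2)
    H1 returns [(0, 2)]
  branch[2] choose=5:
    put(5) @ H0 ⇒ s:=5
    H0 returns (0, 5)
    H1 returns [(0, 5)]
= [(0, 2), (0, 2), (0, 5)]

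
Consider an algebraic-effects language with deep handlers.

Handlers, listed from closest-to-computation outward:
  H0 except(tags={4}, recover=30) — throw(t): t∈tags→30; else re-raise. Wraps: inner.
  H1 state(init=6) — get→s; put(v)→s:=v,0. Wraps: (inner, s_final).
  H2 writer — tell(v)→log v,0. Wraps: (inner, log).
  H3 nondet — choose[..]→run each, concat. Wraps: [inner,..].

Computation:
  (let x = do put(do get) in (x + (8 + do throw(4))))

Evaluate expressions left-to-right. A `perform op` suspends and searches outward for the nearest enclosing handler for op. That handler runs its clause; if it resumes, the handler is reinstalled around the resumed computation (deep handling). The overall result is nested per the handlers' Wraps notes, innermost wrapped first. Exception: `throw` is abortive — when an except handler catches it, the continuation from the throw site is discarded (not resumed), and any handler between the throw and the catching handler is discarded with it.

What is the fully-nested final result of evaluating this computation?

Evaluation trace:
get @ H1 ⇒ 6
put(6) @ H1 ⇒ s:=6
throw(4) @ H0 caught ⇒ 30
H1 returns (30, 6)
H2 returns ((30, 6), ())
H3 returns [((30, 6), ())]
= [((30, 6), ())]

Answer: [((30, 6), ())]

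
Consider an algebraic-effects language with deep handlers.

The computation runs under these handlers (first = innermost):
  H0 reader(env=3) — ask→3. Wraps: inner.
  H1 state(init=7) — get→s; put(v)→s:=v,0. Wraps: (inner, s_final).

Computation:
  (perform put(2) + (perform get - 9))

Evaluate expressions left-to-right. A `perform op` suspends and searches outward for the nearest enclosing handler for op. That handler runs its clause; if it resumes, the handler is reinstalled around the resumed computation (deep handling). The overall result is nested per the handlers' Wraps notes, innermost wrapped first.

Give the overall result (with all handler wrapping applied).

Step-by-step:
put(2) @ H1 ⇒ s:=2
get @ H1 ⇒ 2
H0 returns -7
H1 returns (-7, 2)
= (-7, 2)

Answer: (-7, 2)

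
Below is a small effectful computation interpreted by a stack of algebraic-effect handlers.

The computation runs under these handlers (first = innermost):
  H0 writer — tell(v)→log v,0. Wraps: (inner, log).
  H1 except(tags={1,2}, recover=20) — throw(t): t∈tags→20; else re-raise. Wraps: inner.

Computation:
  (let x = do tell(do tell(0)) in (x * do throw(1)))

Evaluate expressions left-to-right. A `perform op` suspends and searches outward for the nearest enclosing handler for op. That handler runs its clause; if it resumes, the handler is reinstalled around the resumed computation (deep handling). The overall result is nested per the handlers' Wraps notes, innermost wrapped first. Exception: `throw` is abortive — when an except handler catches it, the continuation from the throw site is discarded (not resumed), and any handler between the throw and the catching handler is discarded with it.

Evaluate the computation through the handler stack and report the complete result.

Working:
tell(0) @ H0 ⇒ log+=0
tell(0) @ H0 ⇒ log+=0
throw(1) @ H1 caught ⇒ 20
= 20

Answer: 20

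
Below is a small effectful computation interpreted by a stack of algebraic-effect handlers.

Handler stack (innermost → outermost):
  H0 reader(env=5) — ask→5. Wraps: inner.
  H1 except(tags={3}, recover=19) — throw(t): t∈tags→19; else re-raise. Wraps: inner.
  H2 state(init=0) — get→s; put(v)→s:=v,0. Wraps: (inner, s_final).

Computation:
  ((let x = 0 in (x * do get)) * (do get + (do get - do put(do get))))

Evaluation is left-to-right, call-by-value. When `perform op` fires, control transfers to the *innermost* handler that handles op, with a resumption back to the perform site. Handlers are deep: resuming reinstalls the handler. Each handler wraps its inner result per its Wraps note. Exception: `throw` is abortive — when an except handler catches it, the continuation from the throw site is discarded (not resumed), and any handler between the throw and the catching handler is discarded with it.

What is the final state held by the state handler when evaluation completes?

Evaluation trace:
get @ H2 ⇒ 0
get @ H2 ⇒ 0
get @ H2 ⇒ 0
get @ H2 ⇒ 0
put(0) @ H2 ⇒ s:=0
H0 returns 0
H1 returns 0
H2 returns (0, 0)
= (0, 0)

Answer: 0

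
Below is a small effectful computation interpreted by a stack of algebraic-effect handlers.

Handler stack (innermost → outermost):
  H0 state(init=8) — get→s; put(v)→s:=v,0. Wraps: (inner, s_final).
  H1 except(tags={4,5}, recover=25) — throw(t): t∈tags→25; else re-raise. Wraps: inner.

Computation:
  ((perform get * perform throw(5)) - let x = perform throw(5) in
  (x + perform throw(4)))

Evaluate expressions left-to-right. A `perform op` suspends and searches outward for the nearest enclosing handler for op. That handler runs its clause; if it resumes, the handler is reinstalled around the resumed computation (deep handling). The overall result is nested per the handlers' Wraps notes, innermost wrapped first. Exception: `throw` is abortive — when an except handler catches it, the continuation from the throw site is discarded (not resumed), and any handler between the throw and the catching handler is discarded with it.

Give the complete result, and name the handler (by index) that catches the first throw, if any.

Answer: 25 ; first throw caught by: H1

Step-by-step:
get @ H0 ⇒ 8
throw(5) @ H1 caught ⇒ 25
= 25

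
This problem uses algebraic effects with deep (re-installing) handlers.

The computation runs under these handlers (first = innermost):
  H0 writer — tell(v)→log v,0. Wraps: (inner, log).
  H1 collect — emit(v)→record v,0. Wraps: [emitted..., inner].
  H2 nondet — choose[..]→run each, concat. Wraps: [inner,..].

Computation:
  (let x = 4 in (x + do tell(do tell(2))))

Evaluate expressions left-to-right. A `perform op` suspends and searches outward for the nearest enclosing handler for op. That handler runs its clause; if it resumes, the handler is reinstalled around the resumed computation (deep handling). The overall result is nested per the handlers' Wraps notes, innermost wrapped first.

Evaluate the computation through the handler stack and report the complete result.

Answer: [[(4, (2, 0))]]

Step-by-step:
tell(2) @ H0 ⇒ log+=2
tell(0) @ H0 ⇒ log+=0
H0 returns (4, (2, 0))
H1 returns [(4, (2, 0))]
H2 returns [[(4, (2, 0))]]
= [[(4, (2, 0))]]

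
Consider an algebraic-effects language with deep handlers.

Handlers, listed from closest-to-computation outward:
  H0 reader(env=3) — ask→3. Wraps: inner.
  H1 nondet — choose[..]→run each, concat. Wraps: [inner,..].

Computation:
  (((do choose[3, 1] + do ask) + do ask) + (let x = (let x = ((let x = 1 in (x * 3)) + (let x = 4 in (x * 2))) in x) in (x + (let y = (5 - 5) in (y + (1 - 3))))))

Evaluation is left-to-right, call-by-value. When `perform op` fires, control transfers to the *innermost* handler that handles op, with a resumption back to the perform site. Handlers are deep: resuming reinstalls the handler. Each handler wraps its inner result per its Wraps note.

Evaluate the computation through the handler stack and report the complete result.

Step-by-step:
choose[3, 1] @ H1
  branch[0] choose=3:
    ask @ H0 ⇒ 3
    ask @ H0 ⇒ 3
    H0 returns 18
    H1 returns [18]
  branch[1] choose=1:
    ask @ H0 ⇒ 3
    ask @ H0 ⇒ 3
    H0 returns 16
    H1 returns [16]
= [18, 16]

Answer: [18, 16]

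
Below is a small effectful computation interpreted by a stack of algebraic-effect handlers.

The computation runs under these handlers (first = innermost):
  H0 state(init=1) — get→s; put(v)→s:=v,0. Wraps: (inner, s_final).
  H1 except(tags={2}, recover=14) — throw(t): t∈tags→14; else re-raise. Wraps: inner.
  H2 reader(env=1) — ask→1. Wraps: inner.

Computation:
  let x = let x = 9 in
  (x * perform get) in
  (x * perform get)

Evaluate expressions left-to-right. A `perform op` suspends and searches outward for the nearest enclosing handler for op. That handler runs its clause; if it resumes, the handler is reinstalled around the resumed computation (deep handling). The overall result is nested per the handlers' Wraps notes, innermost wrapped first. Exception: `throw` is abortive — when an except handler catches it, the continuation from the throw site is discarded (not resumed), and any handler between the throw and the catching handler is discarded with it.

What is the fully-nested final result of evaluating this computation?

Answer: (9, 1)

Step-by-step:
get @ H0 ⇒ 1
get @ H0 ⇒ 1
H0 returns (9, 1)
H1 returns (9, 1)
H2 returns (9, 1)
= (9, 1)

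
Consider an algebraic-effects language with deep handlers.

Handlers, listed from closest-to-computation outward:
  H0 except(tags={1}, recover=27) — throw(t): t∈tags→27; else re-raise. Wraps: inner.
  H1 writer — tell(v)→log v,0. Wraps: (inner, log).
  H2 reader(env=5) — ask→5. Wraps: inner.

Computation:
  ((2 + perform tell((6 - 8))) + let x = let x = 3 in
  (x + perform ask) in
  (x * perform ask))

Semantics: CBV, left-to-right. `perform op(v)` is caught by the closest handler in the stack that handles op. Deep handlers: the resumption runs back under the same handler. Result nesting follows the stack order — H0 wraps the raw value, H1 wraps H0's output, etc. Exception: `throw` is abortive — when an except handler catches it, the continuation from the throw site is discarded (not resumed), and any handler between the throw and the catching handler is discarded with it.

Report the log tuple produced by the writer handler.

Answer: (-2)

Evaluation trace:
tell(-2) @ H1 ⇒ log+=-2
ask @ H2 ⇒ 5
ask @ H2 ⇒ 5
H0 returns 42
H1 returns (42, (-2))
H2 returns (42, (-2))
= (42, (-2))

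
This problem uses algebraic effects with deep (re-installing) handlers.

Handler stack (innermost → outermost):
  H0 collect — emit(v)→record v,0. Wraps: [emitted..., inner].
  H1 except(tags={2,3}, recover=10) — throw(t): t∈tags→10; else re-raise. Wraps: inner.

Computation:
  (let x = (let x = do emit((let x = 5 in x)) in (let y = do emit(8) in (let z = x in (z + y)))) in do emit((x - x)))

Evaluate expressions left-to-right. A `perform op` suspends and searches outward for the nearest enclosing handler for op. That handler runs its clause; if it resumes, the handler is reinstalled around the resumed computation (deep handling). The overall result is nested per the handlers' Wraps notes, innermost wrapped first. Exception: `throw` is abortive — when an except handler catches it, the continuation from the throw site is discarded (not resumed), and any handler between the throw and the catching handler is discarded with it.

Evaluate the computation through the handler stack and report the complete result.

Working:
emit(5) @ H0 ⇒ out+=5
emit(8) @ H0 ⇒ out+=8
emit(0) @ H0 ⇒ out+=0
H0 returns [5, 8, 0, 0]
H1 returns [5, 8, 0, 0]
= [5, 8, 0, 0]

Answer: [5, 8, 0, 0]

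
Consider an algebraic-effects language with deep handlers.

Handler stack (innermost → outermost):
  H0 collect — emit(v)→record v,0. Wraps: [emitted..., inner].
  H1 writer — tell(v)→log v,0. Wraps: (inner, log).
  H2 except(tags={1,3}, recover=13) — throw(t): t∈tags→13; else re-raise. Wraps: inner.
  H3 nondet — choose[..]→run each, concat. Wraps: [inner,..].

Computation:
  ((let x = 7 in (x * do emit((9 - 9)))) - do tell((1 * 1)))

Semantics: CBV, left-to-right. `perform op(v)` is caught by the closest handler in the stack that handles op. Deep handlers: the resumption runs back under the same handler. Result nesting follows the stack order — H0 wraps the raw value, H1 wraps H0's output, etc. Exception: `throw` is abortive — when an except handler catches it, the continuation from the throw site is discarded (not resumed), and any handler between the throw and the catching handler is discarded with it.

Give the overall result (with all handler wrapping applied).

Answer: [([0, 0], (1))]

Step-by-step:
emit(0) @ H0 ⇒ out+=0
tell(1) @ H1 ⇒ log+=1
H0 returns [0, 0]
H1 returns ([0, 0], (1))
H2 returns ([0, 0], (1))
H3 returns [([0, 0], (1))]
= [([0, 0], (1))]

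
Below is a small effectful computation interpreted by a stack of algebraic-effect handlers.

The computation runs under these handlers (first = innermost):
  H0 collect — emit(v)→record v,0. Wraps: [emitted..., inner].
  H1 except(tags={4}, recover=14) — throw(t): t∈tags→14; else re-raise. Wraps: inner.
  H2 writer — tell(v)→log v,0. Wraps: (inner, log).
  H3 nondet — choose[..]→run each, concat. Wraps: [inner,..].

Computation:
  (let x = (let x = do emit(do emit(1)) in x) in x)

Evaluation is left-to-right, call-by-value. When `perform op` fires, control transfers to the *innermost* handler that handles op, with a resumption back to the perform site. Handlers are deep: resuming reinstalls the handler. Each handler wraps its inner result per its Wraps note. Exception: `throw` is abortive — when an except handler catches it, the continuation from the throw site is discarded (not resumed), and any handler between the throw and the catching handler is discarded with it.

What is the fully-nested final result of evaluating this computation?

Answer: [([1, 0, 0], ())]

Step-by-step:
emit(1) @ H0 ⇒ out+=1
emit(0) @ H0 ⇒ out+=0
H0 returns [1, 0, 0]
H1 returns [1, 0, 0]
H2 returns ([1, 0, 0], ())
H3 returns [([1, 0, 0], ())]
= [([1, 0, 0], ())]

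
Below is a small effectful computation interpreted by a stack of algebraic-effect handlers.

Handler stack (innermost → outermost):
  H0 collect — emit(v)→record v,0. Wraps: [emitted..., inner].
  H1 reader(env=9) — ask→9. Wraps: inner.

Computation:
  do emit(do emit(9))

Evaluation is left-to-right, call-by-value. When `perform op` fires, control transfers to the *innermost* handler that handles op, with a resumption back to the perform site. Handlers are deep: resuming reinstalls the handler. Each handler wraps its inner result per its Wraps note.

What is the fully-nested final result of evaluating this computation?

Evaluation trace:
emit(9) @ H0 ⇒ out+=9
emit(0) @ H0 ⇒ out+=0
H0 returns [9, 0, 0]
H1 returns [9, 0, 0]
= [9, 0, 0]

Answer: [9, 0, 0]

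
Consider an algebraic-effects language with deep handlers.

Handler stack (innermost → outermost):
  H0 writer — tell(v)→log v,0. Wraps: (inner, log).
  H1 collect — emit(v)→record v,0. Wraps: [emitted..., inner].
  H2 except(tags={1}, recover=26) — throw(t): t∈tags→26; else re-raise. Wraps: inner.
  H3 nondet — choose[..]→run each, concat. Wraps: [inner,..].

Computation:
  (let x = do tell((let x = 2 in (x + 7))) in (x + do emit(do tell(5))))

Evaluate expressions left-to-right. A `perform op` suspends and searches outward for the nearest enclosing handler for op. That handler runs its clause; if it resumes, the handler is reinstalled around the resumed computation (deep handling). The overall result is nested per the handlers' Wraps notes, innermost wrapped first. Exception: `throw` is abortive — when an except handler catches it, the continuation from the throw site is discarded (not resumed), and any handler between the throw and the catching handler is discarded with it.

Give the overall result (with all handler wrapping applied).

Answer: [[0, (0, (9, 5))]]

Step-by-step:
tell(9) @ H0 ⇒ log+=9
tell(5) @ H0 ⇒ log+=5
emit(0) @ H1 ⇒ out+=0
H0 returns (0, (9, 5))
H1 returns [0, (0, (9, 5))]
H2 returns [0, (0, (9, 5))]
H3 returns [[0, (0, (9, 5))]]
= [[0, (0, (9, 5))]]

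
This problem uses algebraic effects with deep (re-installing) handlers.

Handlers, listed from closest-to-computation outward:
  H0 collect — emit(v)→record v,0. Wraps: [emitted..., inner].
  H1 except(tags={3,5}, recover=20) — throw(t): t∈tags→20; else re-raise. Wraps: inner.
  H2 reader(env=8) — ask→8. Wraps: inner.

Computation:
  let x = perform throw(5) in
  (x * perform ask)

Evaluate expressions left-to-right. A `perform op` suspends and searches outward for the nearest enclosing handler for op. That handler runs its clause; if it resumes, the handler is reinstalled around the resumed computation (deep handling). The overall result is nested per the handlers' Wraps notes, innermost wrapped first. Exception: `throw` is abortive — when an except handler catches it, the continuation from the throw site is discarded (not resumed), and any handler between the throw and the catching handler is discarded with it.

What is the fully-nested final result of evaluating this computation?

Answer: 20

Working:
throw(5) @ H1 caught ⇒ 20
H2 returns 20
= 20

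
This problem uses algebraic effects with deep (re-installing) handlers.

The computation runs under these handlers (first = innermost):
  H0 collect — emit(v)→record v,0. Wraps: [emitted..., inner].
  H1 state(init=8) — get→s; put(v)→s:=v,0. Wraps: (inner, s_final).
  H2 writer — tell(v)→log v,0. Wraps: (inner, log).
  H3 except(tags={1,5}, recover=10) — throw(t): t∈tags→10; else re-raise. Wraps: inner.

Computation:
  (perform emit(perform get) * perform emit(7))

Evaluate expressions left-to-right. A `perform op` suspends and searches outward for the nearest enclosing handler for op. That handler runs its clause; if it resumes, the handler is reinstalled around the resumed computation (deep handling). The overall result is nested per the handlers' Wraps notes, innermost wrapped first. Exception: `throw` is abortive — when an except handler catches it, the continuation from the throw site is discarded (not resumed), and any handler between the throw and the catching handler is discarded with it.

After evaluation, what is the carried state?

Working:
get @ H1 ⇒ 8
emit(8) @ H0 ⇒ out+=8
emit(7) @ H0 ⇒ out+=7
H0 returns [8, 7, 0]
H1 returns ([8, 7, 0], 8)
H2 returns (([8, 7, 0], 8), ())
H3 returns (([8, 7, 0], 8), ())
= (([8, 7, 0], 8), ())

Answer: 8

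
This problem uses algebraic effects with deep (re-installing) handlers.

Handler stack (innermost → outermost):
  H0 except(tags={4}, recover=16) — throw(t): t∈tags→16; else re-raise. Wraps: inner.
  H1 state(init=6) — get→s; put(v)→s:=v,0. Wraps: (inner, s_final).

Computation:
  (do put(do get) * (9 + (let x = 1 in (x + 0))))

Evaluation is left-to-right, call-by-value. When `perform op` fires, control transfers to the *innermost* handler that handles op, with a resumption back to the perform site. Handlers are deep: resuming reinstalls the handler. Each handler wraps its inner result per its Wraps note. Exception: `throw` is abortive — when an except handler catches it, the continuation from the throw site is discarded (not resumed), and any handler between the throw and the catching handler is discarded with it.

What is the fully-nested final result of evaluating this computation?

Step-by-step:
get @ H1 ⇒ 6
put(6) @ H1 ⇒ s:=6
H0 returns 0
H1 returns (0, 6)
= (0, 6)

Answer: (0, 6)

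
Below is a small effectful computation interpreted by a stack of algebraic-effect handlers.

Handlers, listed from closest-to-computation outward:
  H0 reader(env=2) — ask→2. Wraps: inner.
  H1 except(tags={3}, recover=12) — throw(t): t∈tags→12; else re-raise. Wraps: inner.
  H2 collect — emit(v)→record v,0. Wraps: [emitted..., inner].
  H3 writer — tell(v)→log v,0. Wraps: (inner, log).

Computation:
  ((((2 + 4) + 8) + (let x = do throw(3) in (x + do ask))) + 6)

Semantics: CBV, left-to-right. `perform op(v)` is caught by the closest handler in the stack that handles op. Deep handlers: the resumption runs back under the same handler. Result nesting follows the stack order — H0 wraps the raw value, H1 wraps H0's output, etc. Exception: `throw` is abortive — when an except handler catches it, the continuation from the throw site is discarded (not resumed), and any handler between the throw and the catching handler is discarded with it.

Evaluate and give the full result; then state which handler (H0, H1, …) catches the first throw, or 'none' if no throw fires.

Answer: ([12], ()) ; first throw caught by: H1

Working:
throw(3) @ H1 caught ⇒ 12
H2 returns [12]
H3 returns ([12], ())
= ([12], ())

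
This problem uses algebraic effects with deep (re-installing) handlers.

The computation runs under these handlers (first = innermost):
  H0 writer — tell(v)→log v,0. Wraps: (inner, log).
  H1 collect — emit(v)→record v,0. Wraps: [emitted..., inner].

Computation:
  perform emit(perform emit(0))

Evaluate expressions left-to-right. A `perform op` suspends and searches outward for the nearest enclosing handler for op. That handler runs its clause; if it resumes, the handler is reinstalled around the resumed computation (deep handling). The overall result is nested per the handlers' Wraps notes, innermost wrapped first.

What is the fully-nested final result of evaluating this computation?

Answer: [0, 0, (0, ())]

Evaluation trace:
emit(0) @ H1 ⇒ out+=0
emit(0) @ H1 ⇒ out+=0
H0 returns (0, ())
H1 returns [0, 0, (0, ())]
= [0, 0, (0, ())]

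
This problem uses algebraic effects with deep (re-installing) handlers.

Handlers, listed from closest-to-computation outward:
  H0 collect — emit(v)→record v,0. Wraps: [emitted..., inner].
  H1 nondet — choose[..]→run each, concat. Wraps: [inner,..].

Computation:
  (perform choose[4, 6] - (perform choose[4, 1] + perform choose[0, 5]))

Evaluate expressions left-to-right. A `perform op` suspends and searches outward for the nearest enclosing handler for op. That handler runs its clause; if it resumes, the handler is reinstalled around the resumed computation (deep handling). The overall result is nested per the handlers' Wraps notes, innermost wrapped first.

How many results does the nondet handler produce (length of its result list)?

Answer: 8

Step-by-step:
choose[4, 6] @ H1
  branch[0] choose=4:
    choose[4, 1] @ H1
      branch[0] choose=4:
        choose[0, 5] @ H1
          branch[0] choose=0:
            H0 returns [0]
            H1 returns [[0]]
          branch[1] choose=5:
            H0 returns [-5]
            H1 returns [[-5]]
      branch[1] choose=1:
        choose[0, 5] @ H1
          branch[0] choose=0:
            H0 returns [3]
            H1 returns [[3]]
          branch[1] choose=5:
            H0 returns [-2]
            H1 returns [[-2]]
  branch[1] choose=6:
    choose[4, 1] @ H1
      branch[0] choose=4:
        choose[0, 5] @ H1
          branch[0] choose=0:
            H0 returns [2]
            H1 returns [[2]]
          branch[1] choose=5:
            H0 returns [-3]
            H1 returns [[-3]]
      branch[1] choose=1:
        choose[0, 5] @ H1
          branch[0] choose=0:
            H0 returns [5]
            H1 returns [[5]]
          branch[1] choose=5:
            H0 returns [0]
            H1 returns [[0]]
= [[0], [-5], [3], [-2], [2], [-3], [5], [0]]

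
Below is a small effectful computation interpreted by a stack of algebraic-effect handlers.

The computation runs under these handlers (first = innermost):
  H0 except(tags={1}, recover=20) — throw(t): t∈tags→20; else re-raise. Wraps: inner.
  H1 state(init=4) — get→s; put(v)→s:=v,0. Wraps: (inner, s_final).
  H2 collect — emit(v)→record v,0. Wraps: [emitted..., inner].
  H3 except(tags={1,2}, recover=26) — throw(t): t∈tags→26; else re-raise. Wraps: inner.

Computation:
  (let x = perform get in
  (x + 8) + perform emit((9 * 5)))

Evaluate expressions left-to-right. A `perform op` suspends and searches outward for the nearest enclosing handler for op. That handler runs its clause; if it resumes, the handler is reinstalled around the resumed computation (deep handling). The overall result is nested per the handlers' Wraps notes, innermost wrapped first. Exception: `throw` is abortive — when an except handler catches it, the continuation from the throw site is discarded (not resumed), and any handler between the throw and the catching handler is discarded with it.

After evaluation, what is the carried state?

Step-by-step:
get @ H1 ⇒ 4
emit(45) @ H2 ⇒ out+=45
H0 returns 12
H1 returns (12, 4)
H2 returns [45, (12, 4)]
H3 returns [45, (12, 4)]
= [45, (12, 4)]

Answer: 4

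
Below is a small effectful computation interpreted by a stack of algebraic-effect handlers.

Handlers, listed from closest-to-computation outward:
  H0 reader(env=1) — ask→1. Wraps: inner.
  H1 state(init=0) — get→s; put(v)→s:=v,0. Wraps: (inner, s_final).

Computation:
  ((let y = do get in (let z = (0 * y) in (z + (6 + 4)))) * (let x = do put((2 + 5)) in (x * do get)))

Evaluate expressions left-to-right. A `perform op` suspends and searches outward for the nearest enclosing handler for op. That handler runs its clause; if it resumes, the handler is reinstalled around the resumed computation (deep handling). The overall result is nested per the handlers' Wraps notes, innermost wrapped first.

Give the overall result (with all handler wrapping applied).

Step-by-step:
get @ H1 ⇒ 0
put(7) @ H1 ⇒ s:=7
get @ H1 ⇒ 7
H0 returns 0
H1 returns (0, 7)
= (0, 7)

Answer: (0, 7)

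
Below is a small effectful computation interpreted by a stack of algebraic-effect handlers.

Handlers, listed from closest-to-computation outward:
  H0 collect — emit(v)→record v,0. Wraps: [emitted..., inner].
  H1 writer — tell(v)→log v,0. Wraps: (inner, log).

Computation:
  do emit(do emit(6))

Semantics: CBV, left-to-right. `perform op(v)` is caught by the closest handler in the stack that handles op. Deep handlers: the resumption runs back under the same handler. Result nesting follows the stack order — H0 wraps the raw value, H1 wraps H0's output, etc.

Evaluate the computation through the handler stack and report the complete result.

Answer: ([6, 0, 0], ())

Step-by-step:
emit(6) @ H0 ⇒ out+=6
emit(0) @ H0 ⇒ out+=0
H0 returns [6, 0, 0]
H1 returns ([6, 0, 0], ())
= ([6, 0, 0], ())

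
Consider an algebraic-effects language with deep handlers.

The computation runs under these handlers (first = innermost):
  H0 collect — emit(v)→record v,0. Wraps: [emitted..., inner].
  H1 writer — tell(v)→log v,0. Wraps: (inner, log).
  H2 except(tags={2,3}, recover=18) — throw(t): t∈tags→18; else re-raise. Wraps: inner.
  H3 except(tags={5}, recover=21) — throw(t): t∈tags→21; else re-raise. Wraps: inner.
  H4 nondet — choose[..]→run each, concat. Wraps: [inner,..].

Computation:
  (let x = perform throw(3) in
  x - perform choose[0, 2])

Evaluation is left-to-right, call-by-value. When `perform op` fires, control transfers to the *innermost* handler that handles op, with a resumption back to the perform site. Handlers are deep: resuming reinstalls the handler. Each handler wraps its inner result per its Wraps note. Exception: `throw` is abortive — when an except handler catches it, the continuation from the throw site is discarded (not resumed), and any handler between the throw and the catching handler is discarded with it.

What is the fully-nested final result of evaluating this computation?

Answer: [18]

Working:
throw(3) @ H2 caught ⇒ 18
H3 returns 18
H4 returns [18]
= [18]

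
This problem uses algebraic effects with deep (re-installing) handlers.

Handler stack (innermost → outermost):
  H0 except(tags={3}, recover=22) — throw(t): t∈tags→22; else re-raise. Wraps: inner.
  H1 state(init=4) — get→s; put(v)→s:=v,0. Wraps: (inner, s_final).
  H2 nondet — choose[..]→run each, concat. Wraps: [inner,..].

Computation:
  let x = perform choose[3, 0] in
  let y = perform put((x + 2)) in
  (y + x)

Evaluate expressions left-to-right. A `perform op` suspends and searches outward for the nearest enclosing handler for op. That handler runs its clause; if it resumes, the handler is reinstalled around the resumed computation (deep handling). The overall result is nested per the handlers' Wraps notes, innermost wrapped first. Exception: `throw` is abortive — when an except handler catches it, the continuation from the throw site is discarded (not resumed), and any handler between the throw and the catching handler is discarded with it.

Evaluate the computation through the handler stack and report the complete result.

Step-by-step:
choose[3, 0] @ H2
  branch[0] choose=3:
    put(5) @ H1 ⇒ s:=5
    H0 returns 3
    H1 returns (3, 5)
    H2 returns [(3, 5)]
  branch[1] choose=0:
    put(2) @ H1 ⇒ s:=2
    H0 returns 0
    H1 returns (0, 2)
    H2 returns [(0, 2)]
= [(3, 5), (0, 2)]

Answer: [(3, 5), (0, 2)]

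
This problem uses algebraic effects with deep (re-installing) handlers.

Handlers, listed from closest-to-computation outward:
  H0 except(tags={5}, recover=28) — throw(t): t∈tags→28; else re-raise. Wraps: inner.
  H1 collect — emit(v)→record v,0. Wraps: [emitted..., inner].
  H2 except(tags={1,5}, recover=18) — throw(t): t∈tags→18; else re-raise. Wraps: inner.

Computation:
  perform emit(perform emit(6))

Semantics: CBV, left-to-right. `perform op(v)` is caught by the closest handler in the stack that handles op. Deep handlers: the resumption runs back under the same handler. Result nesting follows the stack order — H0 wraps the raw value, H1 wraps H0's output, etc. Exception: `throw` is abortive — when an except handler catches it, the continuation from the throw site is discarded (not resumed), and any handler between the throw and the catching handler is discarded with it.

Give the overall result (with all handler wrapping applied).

Evaluation trace:
emit(6) @ H1 ⇒ out+=6
emit(0) @ H1 ⇒ out+=0
H0 returns 0
H1 returns [6, 0, 0]
H2 returns [6, 0, 0]
= [6, 0, 0]

Answer: [6, 0, 0]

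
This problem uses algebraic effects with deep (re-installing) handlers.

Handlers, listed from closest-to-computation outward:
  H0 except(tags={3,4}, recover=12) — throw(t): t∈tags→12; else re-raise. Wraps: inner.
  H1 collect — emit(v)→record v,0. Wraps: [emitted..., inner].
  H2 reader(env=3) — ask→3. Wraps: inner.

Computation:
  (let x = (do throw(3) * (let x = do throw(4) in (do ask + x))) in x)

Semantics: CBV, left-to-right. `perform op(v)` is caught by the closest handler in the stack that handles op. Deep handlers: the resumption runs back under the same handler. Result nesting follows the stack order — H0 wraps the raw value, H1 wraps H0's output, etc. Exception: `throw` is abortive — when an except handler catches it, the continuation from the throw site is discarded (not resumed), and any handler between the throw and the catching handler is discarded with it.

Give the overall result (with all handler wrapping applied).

Working:
throw(3) @ H0 caught ⇒ 12
H1 returns [12]
H2 returns [12]
= [12]

Answer: [12]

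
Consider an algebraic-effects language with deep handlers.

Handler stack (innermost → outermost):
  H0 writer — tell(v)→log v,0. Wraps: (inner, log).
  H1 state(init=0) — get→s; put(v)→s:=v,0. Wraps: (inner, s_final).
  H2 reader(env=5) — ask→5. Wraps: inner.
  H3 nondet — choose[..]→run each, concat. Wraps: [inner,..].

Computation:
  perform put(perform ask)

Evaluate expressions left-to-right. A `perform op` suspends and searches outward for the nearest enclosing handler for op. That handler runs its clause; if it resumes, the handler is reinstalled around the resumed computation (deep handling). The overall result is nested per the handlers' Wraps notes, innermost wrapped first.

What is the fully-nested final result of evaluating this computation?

Working:
ask @ H2 ⇒ 5
put(5) @ H1 ⇒ s:=5
H0 returns (0, ())
H1 returns ((0, ()), 5)
H2 returns ((0, ()), 5)
H3 returns [((0, ()), 5)]
= [((0, ()), 5)]

Answer: [((0, ()), 5)]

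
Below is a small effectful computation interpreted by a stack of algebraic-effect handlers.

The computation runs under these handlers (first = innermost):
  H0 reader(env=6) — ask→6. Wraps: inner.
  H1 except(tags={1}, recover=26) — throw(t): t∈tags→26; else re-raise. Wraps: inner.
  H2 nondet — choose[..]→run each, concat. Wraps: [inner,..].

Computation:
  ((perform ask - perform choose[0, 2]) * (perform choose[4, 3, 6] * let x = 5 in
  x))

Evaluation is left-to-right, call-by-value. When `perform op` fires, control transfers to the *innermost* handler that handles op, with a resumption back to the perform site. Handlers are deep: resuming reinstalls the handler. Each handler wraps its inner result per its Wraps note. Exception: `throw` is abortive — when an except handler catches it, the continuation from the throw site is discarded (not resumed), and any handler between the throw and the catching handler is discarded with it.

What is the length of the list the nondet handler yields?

Working:
ask @ H0 ⇒ 6
choose[0, 2] @ H2
  branch[0] choose=0:
    choose[4, 3, 6] @ H2
      branch[0] choose=4:
        H0 returns 120
        H1 returns 120
        H2 returns [120]
      branch[1] choose=3:
        H0 returns 90
        H1 returns 90
        H2 returns [90]
      branch[2] choose=6:
        H0 returns 180
        H1 returns 180
        H2 returns [180]
  branch[1] choose=2:
    choose[4, 3, 6] @ H2
      branch[0] choose=4:
        H0 returns 80
        H1 returns 80
        H2 returns [80]
      branch[1] choose=3:
        H0 returns 60
        H1 returns 60
        H2 returns [60]
      branch[2] choose=6:
        H0 returns 120
        H1 returns 120
        H2 returns [120]
= [120, 90, 180, 80, 60, 120]

Answer: 6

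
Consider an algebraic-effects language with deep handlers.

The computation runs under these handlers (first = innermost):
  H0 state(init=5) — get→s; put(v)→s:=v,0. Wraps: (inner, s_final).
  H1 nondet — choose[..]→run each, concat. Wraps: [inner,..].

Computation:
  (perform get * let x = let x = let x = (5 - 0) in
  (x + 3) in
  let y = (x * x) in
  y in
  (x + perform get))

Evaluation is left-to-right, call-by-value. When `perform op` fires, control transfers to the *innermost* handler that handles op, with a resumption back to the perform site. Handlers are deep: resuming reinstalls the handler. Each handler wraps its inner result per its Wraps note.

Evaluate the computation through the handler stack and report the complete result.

Answer: [(345, 5)]

Working:
get @ H0 ⇒ 5
get @ H0 ⇒ 5
H0 returns (345, 5)
H1 returns [(345, 5)]
= [(345, 5)]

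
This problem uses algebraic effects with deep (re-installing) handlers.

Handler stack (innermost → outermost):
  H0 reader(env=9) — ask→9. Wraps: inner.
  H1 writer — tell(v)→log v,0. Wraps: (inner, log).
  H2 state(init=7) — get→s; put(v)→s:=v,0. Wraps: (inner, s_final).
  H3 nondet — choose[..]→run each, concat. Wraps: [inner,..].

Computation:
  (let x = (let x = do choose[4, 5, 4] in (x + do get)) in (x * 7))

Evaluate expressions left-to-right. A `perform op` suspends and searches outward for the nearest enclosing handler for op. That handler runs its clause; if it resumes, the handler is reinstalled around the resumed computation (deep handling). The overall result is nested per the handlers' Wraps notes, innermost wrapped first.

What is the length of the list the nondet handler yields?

Evaluation trace:
choose[4, 5, 4] @ H3
  branch[0] choose=4:
    get @ H2 ⇒ 7
    H0 returns 77
    H1 returns (77, ())
    H2 returns ((77, ()), 7)
    H3 returns [((77, ()), 7)]
  branch[1] choose=5:
    get @ H2 ⇒ 7
    H0 returns 84
    H1 returns (84, ())
    H2 returns ((84, ()), 7)
    H3 returns [((84, ()), 7)]
  branch[2] choose=4:
    get @ H2 ⇒ 7
    H0 returns 77
    H1 returns (77, ())
    H2 returns ((77, ()), 7)
    H3 returns [((77, ()), 7)]
= [((77, ()), 7), ((84, ()), 7), ((77, ()), 7)]

Answer: 3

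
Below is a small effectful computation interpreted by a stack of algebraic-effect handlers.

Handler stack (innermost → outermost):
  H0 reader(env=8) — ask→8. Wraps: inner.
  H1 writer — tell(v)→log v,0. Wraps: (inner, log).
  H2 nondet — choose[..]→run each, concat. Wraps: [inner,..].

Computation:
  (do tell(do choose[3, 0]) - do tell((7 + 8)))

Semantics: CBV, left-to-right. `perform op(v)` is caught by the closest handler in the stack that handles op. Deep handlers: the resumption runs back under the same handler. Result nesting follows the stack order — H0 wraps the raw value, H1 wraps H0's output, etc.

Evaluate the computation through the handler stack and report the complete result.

Answer: [(0, (3, 15)), (0, (0, 15))]

Working:
choose[3, 0] @ H2
  branch[0] choose=3:
    tell(3) @ H1 ⇒ log+=3
    tell(15) @ H1 ⇒ log+=15
    H0 returns 0
    H1 returns (0, (3, 15))
    H2 returns [(0, (3, 15))]
  branch[1] choose=0:
    tell(0) @ H1 ⇒ log+=0
    tell(15) @ H1 ⇒ log+=15
    H0 returns 0
    H1 returns (0, (0, 15))
    H2 returns [(0, (0, 15))]
= [(0, (3, 15)), (0, (0, 15))]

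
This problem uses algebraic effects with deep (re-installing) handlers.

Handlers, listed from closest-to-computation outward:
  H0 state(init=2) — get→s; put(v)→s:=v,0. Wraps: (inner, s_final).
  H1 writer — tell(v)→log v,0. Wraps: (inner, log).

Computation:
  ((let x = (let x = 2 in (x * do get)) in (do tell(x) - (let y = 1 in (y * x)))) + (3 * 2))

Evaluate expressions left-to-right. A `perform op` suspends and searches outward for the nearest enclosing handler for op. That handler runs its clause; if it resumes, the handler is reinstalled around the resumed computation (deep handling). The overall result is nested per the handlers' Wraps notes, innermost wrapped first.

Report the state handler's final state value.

Answer: 2

Evaluation trace:
get @ H0 ⇒ 2
tell(4) @ H1 ⇒ log+=4
H0 returns (2, 2)
H1 returns ((2, 2), (4))
= ((2, 2), (4))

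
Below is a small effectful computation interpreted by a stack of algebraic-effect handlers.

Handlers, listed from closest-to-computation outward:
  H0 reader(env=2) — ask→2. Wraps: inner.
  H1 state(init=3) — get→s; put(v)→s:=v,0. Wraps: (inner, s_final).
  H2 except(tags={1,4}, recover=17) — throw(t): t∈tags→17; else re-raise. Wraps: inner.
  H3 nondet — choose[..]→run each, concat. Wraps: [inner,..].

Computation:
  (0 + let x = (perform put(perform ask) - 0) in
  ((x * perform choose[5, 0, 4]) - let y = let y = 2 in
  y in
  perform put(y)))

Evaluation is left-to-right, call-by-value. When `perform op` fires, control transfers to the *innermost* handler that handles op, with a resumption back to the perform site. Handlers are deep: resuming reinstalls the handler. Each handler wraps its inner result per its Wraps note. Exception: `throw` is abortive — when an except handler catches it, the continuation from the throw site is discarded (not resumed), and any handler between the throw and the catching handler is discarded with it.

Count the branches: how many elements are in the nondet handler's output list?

Answer: 3

Step-by-step:
ask @ H0 ⇒ 2
put(2) @ H1 ⇒ s:=2
choose[5, 0, 4] @ H3
  branch[0] choose=5:
    put(2) @ H1 ⇒ s:=2
    H0 returns 0
    H1 returns (0, 2)
    H2 returns (0, 2)
    H3 returns [(0, 2)]
  branch[1] choose=0:
    put(2) @ H1 ⇒ s:=2
    H0 returns 0
    H1 returns (0, 2)
    H2 returns (0, 2)
    H3 returns [(0, 2)]
  branch[2] choose=4:
    put(2) @ H1 ⇒ s:=2
    H0 returns 0
    H1 returns (0, 2)
    H2 returns (0, 2)
    H3 returns [(0, 2)]
= [(0, 2), (0, 2), (0, 2)]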